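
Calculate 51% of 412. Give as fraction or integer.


Compute 51% of 412
Convert percentage: 51% = 51/100
Multiply: 412 * 51/100
= 21012/100
= 5253/25

5253/25


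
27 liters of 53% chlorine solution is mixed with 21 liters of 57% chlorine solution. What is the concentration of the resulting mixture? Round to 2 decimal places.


Solute in mixture 1 = 53% of 27 L = 27*53/100 = 1431/100 L
Solute in mixture 2 = 57% of 21 L = 21*57/100 = 1197/100 L
Total solute = 1431/100 + 1197/100 = 657/25 L
Total volume = 27 + 21 = 48 L
Final concentration = 657/25/48 * 100 = 54.75%

54.75


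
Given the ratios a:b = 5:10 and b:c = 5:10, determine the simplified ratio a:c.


Given a:b = 5:10 and b:c = 5:10
Make b consistent. Multiply first ratio by 5: a:b = 25:50
Multiply second ratio by 10: b:c = 50:100
Now b = 50 in both, so a:b:c = 25:50:100
Therefore a:c = 25:100
Simplify by GCD: a:c = 1:4

1:4


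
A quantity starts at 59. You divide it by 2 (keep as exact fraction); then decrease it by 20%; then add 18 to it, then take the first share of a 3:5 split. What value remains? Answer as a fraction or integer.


Start with 59.
Step 1: Divide by 2: 59 / 2 = 59/2
Step 2: Decrease by 20%: 59/2 * 80/100 = 118/5
Step 3: Add 18: 118/5+18=208/5; split 3:5 first = 208/5*3/8 = 78/5
Final result = 78/5

78/5


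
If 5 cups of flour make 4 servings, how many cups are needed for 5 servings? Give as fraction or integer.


Original: 5 cups for 4 servings
Target servings = 5
Scaling factor = 5/4
New amount = 5 * 5/4
= 25/4
= 25/4 cups

25/4


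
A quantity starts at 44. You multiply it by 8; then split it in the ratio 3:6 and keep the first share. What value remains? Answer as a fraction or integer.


Start with 44.
Step 1: Multiply by 8: 44 * 8 = 352
Step 2: Split 3:6, first share = 352 * 3/9 = 352/3
Final result = 352/3

352/3


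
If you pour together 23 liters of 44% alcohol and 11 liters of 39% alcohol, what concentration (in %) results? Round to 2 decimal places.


Solute in mixture 1 = 44% of 23 L = 23*44/100 = 253/25 L
Solute in mixture 2 = 39% of 11 L = 11*39/100 = 429/100 L
Total solute = 253/25 + 429/100 = 1441/100 L
Total volume = 23 + 11 = 34 L
Final concentration = 1441/100/34 * 100 = 42.38%

42.38


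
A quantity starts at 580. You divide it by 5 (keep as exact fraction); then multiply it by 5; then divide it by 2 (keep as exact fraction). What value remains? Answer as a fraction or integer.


Start with 580.
Step 1: Divide by 5: 580 / 5 = 116
Step 2: Multiply by 5: 116 * 5 = 580
Step 3: Divide by 2: 580 / 2 = 290
Final result = 290

290


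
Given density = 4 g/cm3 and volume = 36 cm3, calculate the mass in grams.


Using mass = density * volume
Density = 4 g/cm3
Volume = 36 cm3
Mass = 4 * 36
= 144 g

144


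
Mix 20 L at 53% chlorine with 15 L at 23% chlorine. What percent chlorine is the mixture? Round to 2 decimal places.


Solute in mixture 1 = 53% of 20 L = 20*53/100 = 53/5 L
Solute in mixture 2 = 23% of 15 L = 15*23/100 = 69/20 L
Total solute = 53/5 + 69/20 = 281/20 L
Total volume = 20 + 15 = 35 L
Final concentration = 281/20/35 * 100 = 40.14%

40.14


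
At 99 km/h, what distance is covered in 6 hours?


Using distance = speed * time
Speed = 99 km/h
Time = 6 hours
Distance = 99 * 6
= 594 km

594


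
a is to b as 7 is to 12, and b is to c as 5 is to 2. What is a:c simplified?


Given a:b = 7:12 and b:c = 5:2
Make b consistent. Multiply first ratio by 5: a:b = 35:60
Multiply second ratio by 12: b:c = 60:24
Now b = 60 in both, so a:b:c = 35:60:24
Therefore a:c = 35:24
Simplify by GCD: a:c = 35:24

35:24


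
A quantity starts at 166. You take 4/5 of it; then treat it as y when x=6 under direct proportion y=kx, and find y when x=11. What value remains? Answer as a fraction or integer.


Start with 166.
Step 1: Take 4/5: 166 * 4/5 = 664/5
Step 2: Direct prop: k = (664/5)/6; new y = k*11 = 664/5*11/6 = 3652/15
Final result = 3652/15

3652/15


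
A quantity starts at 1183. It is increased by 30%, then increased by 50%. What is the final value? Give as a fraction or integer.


Start: 1183
Step 1: increase by 30% => multiply by 130/100
  1183 * 130/100 = 15379/10
Step 2: increase by 50% => multiply by 150/100
  15379/10 * 150/100 = 46137/20
Final value = 46137/20

46137/20


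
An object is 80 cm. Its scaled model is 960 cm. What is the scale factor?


Original length = 80 cm
Scaled length = 960 cm
Scale factor = 960 / 80
= 12

12


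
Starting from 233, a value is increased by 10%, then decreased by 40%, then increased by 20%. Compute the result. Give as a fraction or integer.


Start: 233
Step 1: increase by 10% => multiply by 110/100
  233 * 110/100 = 2563/10
Step 2: decrease by 40% => multiply by 60/100
  2563/10 * 60/100 = 7689/50
Step 3: increase by 20% => multiply by 120/100
  7689/50 * 120/100 = 23067/125
Final value = 23067/125

23067/125


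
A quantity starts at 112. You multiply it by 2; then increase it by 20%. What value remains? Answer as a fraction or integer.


Start with 112.
Step 1: Multiply by 2: 112 * 2 = 224
Step 2: Increase by 20%: 224 * 120/100 = 1344/5
Final result = 1344/5

1344/5


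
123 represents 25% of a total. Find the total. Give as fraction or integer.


Given: 123 is 25% of the whole
Set up: 123 = 25/100 * whole
whole = 123 * 100 / 25
whole = 12300 / 25
whole = 492

492


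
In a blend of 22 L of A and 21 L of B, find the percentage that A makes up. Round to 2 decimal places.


Volume of A = 22 L
Volume of B = 21 L
Total volume = 22 + 21 = 43 L
Percentage of A = (22/43) * 100
= 51.16%

51.16


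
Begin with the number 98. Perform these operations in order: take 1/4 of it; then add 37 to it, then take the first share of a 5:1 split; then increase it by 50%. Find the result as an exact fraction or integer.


Start with 98.
Step 1: Take 1/4: 98 * 1/4 = 49/2
Step 2: Add 37: 49/2+37=123/2; split 5:1 first = 123/2*5/6 = 205/4
Step 3: Increase by 50%: 205/4 * 150/100 = 615/8
Final result = 615/8

615/8


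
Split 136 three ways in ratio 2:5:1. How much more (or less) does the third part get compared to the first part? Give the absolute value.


Total parts = 2 + 5 + 1 = 8
Value per part = 136 / 8 = 17
Shares: 2*17=34, 5*17=85, 1*17=17
Third share = 17, first share = 34
Difference = |17 - 34| = 17

17


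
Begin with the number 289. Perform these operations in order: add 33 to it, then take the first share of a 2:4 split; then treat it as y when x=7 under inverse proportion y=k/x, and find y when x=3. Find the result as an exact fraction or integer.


Start with 289.
Step 1: Add 33: 289+33=322; split 2:4 first = 322*2/6 = 322/3
Step 2: Inverse prop: k = (322/3)*7; new y = k/3 = 322/3*7/3 = 2254/9
Final result = 2254/9

2254/9


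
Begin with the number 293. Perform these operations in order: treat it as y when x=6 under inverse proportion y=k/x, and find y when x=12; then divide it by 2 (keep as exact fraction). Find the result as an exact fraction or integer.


Start with 293.
Step 1: Inverse prop: k = (293)*6; new y = k/12 = 293*6/12 = 293/2
Step 2: Divide by 2: 293/2 / 2 = 293/4
Final result = 293/4

293/4


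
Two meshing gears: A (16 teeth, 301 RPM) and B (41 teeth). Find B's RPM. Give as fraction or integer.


Gear ratio: teeth_A * RPM_A = teeth_B * RPM_B
16 * 301 = 41 * RPM_B
4816 = 41 * RPM_B
RPM_B = 4816 / 41
RPM_B = 4816/41

4816/41


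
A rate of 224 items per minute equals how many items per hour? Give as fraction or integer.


Converting from per minute to per hour
Rate = 224 items per minute
Multiply by 60: 224 * 60
= 13440 items per hour

13440


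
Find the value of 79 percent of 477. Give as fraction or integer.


Compute 79% of 477
Convert percentage: 79% = 79/100
Multiply: 477 * 79/100
= 37683/100
= 37683/100

37683/100


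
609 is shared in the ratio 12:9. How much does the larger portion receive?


Total parts = 12 + 9 = 21
Value per part = 609 / 21 = 29
First share = 12 * 29 = 348
Second share = 9 * 29 = 261
Larger share = 348

348


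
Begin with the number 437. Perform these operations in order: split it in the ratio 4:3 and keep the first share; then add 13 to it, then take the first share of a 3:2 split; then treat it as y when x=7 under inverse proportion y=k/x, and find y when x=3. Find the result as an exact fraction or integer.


Start with 437.
Step 1: Split 4:3, first share = 437 * 4/7 = 1748/7
Step 2: Add 13: 1748/7+13=1839/7; split 3:2 first = 1839/7*3/5 = 5517/35
Step 3: Inverse prop: k = (5517/35)*7; new y = k/3 = 5517/35*7/3 = 1839/5
Final result = 1839/5

1839/5


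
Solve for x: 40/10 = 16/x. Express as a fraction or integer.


Setting up: 40/10 = 16/x
Cross multiply: 40 * x = 10 * 16
40x = 160
x = 160/40
x = 4

4


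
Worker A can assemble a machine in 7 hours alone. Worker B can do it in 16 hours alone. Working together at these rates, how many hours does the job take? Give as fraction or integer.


Rate of A = 1/7 job per hour
Rate of B = 1/16 job per hour
Combined rate = 1/7 + 1/16
Find common denominator: (16 + 7)/(7*16) = 23/112
Combined rate = 23/112 job per hour
Time together = 1 / (23/112) = 112/23 hours

112/23


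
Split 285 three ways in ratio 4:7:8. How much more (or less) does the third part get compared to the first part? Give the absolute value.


Total parts = 4 + 7 + 8 = 19
Value per part = 285 / 19 = 15
Shares: 4*15=60, 7*15=105, 8*15=120
Third share = 120, first share = 60
Difference = |120 - 60| = 60

60


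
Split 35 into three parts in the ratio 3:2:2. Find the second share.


Ratio = 3:2:2
Total parts = 3 + 2 + 2 = 7
Value per part = 35 / 7 = 5
First share = 3 * 5 = 15
Middle share = 2 * 5 = 10
Third share = 2 * 5 = 10

10


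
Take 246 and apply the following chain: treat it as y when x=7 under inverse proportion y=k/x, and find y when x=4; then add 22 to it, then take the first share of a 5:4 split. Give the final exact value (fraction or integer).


Start with 246.
Step 1: Inverse prop: k = (246)*7; new y = k/4 = 246*7/4 = 861/2
Step 2: Add 22: 861/2+22=905/2; split 5:4 first = 905/2*5/9 = 4525/18
Final result = 4525/18

4525/18


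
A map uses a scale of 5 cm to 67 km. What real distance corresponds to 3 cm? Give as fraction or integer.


Map scale: 5 cm = 67 km
Measured distance on map = 3 cm
Set up proportion: 3 * 67 / 5
= 201 / 5
= 201/5 km

201/5


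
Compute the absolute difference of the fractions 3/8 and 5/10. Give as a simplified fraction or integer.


Simplify: 3/8 = 3/8 and 5/10 = 1/2
Find common denominator: LCD = 8
Convert: 3/8 and 4/8
Difference = |3 - 4|/8 = 1/8
Simplified = 1/8

1/8


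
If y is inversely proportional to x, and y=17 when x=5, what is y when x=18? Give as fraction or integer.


Inverse proportion: y = k/x
Find k: k = 5 * 17 = 85
Compute y at x=18: y = 85/18
y = 85/18

85/18


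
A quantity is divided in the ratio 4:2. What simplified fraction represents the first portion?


Total parts = 4 + 2 = 6
First part fraction = 4/6
Simplify: 4/6 = 2/3

2/3


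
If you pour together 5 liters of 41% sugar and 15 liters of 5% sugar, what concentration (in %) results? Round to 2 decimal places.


Solute in mixture 1 = 41% of 5 L = 5*41/100 = 41/20 L
Solute in mixture 2 = 5% of 15 L = 15*5/100 = 3/4 L
Total solute = 41/20 + 3/4 = 14/5 L
Total volume = 5 + 15 = 20 L
Final concentration = 14/5/20 * 100 = 14.00%

14.00


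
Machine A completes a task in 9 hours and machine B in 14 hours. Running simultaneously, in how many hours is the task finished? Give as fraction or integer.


Rate of A = 1/9 job per hour
Rate of B = 1/14 job per hour
Combined rate = 1/9 + 1/14
Find common denominator: (14 + 9)/(9*14) = 23/126
Combined rate = 23/126 job per hour
Time together = 1 / (23/126) = 126/23 hours

126/23


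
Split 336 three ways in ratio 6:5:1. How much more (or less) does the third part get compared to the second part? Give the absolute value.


Total parts = 6 + 5 + 1 = 12
Value per part = 336 / 12 = 28
Shares: 6*28=168, 5*28=140, 1*28=28
Third share = 28, second share = 140
Difference = |28 - 140| = 112

112


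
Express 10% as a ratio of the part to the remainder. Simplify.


Part = 10%, Remainder = 90%
Ratio = 10:90
GCD(10, 90) = 10
Simplify: 1:9 = 1:9

1:9


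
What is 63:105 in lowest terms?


Find GCD(63, 105)
GCD = 21
Divide both by 21: 63/21 = 3, 105/21 = 5
Simplified ratio = 3:5

3:5


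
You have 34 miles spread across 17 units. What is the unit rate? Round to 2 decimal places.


Total miles = 34
Number of units = 17
Unit rate = 34 / 17
= 2 miles per unit

2


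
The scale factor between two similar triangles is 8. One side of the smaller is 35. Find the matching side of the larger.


Similar triangles have proportional sides
Scale factor = 8
Smaller side = 35
Corresponding larger side = 35 * 8
= 280

280


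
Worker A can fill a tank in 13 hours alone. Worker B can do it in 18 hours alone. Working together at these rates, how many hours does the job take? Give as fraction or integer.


Rate of A = 1/13 job per hour
Rate of B = 1/18 job per hour
Combined rate = 1/13 + 1/18
Find common denominator: (18 + 13)/(13*18) = 31/234
Combined rate = 31/234 job per hour
Time together = 1 / (31/234) = 234/31 hours

234/31


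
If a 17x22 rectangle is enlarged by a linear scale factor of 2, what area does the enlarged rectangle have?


Original dimensions: 17 x 22
Enlargement factor = 2
New width = 17 * 2 = 34
New height = 22 * 2 = 44
New area = 34 * 44 = 1496

1496


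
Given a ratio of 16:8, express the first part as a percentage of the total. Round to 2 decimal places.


Total parts = 16 + 8 = 24
First part fraction = 16/24
Percentage = (16/24) * 100
= 0.666667 * 100
= 66.67%

66.67


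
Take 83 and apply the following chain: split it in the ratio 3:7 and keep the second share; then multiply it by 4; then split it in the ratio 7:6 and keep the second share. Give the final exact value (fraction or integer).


Start with 83.
Step 1: Split 3:7, second share = 83 * 7/10 = 581/10
Step 2: Multiply by 4: 581/10 * 4 = 1162/5
Step 3: Split 7:6, second share = 1162/5 * 6/13 = 6972/65
Final result = 6972/65

6972/65


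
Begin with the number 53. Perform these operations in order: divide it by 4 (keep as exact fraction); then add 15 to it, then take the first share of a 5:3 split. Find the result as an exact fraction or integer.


Start with 53.
Step 1: Divide by 4: 53 / 4 = 53/4
Step 2: Add 15: 53/4+15=113/4; split 5:3 first = 113/4*5/8 = 565/32
Final result = 565/32

565/32


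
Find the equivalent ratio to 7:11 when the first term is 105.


Original ratio: 7:11
First term target: 105
Scale factor = 105 / 7 = 15
Multiply second term: 11 * 15 = 165
Equivalent ratio = 105:165

105:165


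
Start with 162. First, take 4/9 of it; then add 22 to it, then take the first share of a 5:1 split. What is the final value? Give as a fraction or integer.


Start with 162.
Step 1: Take 4/9: 162 * 4/9 = 72
Step 2: Add 22: 72+22=94; split 5:1 first = 94*5/6 = 235/3
Final result = 235/3

235/3


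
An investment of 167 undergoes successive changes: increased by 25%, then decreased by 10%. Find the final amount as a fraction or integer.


Start: 167
Step 1: increase by 25% => multiply by 125/100
  167 * 125/100 = 835/4
Step 2: decrease by 10% => multiply by 90/100
  835/4 * 90/100 = 1503/8
Final value = 1503/8

1503/8


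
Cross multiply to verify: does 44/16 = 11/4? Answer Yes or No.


Cross multiply to check 44/16 = 11/4
Left cross product: 44 * 4 = 176
Right cross product: 16 * 11 = 176
176 = 176
Equal, so proportions match => Yes

Yes


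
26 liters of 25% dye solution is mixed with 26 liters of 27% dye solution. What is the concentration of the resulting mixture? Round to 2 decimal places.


Solute in mixture 1 = 25% of 26 L = 26*25/100 = 13/2 L
Solute in mixture 2 = 27% of 26 L = 26*27/100 = 351/50 L
Total solute = 13/2 + 351/50 = 338/25 L
Total volume = 26 + 26 = 52 L
Final concentration = 338/25/52 * 100 = 26.00%

26.00


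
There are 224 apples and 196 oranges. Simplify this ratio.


Find GCD(224, 196)
GCD = 28
Divide both by 28: 224/28 = 8, 196/28 = 7
Simplified ratio = 8:7

8:7


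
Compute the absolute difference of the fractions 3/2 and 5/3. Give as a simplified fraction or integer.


Simplify: 3/2 = 3/2 and 5/3 = 5/3
Find common denominator: LCD = 6
Convert: 9/6 and 10/6
Difference = |9 - 10|/6 = 1/6
Simplified = 1/6

1/6


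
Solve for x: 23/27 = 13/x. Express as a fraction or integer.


Setting up: 23/27 = 13/x
Cross multiply: 23 * x = 27 * 13
23x = 351
x = 351/23
x = 351/23

351/23


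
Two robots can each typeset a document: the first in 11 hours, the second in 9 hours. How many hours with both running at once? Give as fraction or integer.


Rate of A = 1/11 job per hour
Rate of B = 1/9 job per hour
Combined rate = 1/11 + 1/9
Find common denominator: (9 + 11)/(11*9) = 20/99
Combined rate = 20/99 job per hour
Time together = 1 / (20/99) = 99/20 hours

99/20


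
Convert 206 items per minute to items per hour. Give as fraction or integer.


Converting from per minute to per hour
Rate = 206 items per minute
Multiply by 60: 206 * 60
= 12360 items per hour

12360


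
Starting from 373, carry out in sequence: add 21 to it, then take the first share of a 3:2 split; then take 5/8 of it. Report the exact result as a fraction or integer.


Start with 373.
Step 1: Add 21: 373+21=394; split 3:2 first = 394*3/5 = 1182/5
Step 2: Take 5/8: 1182/5 * 5/8 = 591/4
Final result = 591/4

591/4


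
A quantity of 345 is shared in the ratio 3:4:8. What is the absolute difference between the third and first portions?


Total parts = 3 + 4 + 8 = 15
Value per part = 345 / 15 = 23
Shares: 3*23=69, 4*23=92, 8*23=184
Third share = 184, first share = 69
Difference = |184 - 69| = 115

115


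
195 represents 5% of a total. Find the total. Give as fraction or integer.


Given: 195 is 5% of the whole
Set up: 195 = 5/100 * whole
whole = 195 * 100 / 5
whole = 19500 / 5
whole = 3900

3900


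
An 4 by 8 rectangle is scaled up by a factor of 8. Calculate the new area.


Original dimensions: 4 x 8
Enlargement factor = 8
New width = 4 * 8 = 32
New height = 8 * 8 = 64
New area = 32 * 64 = 2048

2048


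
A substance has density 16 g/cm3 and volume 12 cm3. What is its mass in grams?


Using mass = density * volume
Density = 16 g/cm3
Volume = 12 cm3
Mass = 16 * 12
= 192 g

192


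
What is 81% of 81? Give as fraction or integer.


Compute 81% of 81
Convert percentage: 81% = 81/100
Multiply: 81 * 81/100
= 6561/100
= 6561/100

6561/100


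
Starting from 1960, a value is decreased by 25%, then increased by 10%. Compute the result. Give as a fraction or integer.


Start: 1960
Step 1: decrease by 25% => multiply by 75/100
  1960 * 75/100 = 1470
Step 2: increase by 10% => multiply by 110/100
  1470 * 110/100 = 1617
Final value = 1617

1617


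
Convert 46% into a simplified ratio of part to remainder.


Part = 46%, Remainder = 54%
Ratio = 46:54
GCD(46, 54) = 2
Simplify: 23:27 = 23:27

23:27


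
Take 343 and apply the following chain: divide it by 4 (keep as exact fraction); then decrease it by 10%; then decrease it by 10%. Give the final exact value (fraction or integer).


Start with 343.
Step 1: Divide by 4: 343 / 4 = 343/4
Step 2: Decrease by 10%: 343/4 * 90/100 = 3087/40
Step 3: Decrease by 10%: 3087/40 * 90/100 = 27783/400
Final result = 27783/400

27783/400


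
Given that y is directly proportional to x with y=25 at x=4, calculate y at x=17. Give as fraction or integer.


Direct proportion: y = kx
Find k: k = 25/4 = 25/4
Compute y at x=17: y = 25/4 * 17
y = 425/4

425/4


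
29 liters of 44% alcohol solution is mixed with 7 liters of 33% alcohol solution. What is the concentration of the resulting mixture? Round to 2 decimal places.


Solute in mixture 1 = 44% of 29 L = 29*44/100 = 319/25 L
Solute in mixture 2 = 33% of 7 L = 7*33/100 = 231/100 L
Total solute = 319/25 + 231/100 = 1507/100 L
Total volume = 29 + 7 = 36 L
Final concentration = 1507/100/36 * 100 = 41.86%

41.86


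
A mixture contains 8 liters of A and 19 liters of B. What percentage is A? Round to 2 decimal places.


Volume of A = 8 L
Volume of B = 19 L
Total volume = 8 + 19 = 27 L
Percentage of A = (8/27) * 100
= 29.63%

29.63


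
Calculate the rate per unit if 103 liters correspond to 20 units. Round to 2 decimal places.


Total liters = 103
Number of units = 20
Unit rate = 103 / 20
= 5.15 liters per unit

5.15


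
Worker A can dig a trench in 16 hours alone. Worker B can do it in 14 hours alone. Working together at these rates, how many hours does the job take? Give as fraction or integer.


Rate of A = 1/16 job per hour
Rate of B = 1/14 job per hour
Combined rate = 1/16 + 1/14
Find common denominator: (14 + 16)/(16*14) = 30/224
Combined rate = 15/112 job per hour
Time together = 1 / (15/112) = 112/15 hours

112/15


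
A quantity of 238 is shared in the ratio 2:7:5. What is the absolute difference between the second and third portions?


Total parts = 2 + 7 + 5 = 14
Value per part = 238 / 14 = 17
Shares: 2*17=34, 7*17=119, 5*17=85
Second share = 119, third share = 85
Difference = |119 - 85| = 34

34


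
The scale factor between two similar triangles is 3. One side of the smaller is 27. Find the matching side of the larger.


Similar triangles have proportional sides
Scale factor = 3
Smaller side = 27
Corresponding larger side = 27 * 3
= 81

81


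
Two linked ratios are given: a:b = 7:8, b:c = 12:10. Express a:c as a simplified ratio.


Given a:b = 7:8 and b:c = 12:10
Make b consistent. Multiply first ratio by 12: a:b = 84:96
Multiply second ratio by 8: b:c = 96:80
Now b = 96 in both, so a:b:c = 84:96:80
Therefore a:c = 84:80
Simplify by GCD: a:c = 21:20

21:20


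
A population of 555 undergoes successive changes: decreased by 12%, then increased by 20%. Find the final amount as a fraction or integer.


Start: 555
Step 1: decrease by 12% => multiply by 88/100
  555 * 88/100 = 2442/5
Step 2: increase by 20% => multiply by 120/100
  2442/5 * 120/100 = 14652/25
Final value = 14652/25

14652/25


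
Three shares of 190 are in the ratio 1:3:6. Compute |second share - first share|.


Total parts = 1 + 3 + 6 = 10
Value per part = 190 / 10 = 19
Shares: 1*19=19, 3*19=57, 6*19=114
Second share = 57, first share = 19
Difference = |57 - 19| = 38

38


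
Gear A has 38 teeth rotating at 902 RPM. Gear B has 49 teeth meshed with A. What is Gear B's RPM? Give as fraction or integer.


Gear ratio: teeth_A * RPM_A = teeth_B * RPM_B
38 * 902 = 49 * RPM_B
34276 = 49 * RPM_B
RPM_B = 34276 / 49
RPM_B = 34276/49

34276/49


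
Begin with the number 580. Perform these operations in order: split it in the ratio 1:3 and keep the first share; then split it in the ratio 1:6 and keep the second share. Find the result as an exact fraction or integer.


Start with 580.
Step 1: Split 1:3, first share = 580 * 1/4 = 145
Step 2: Split 1:6, second share = 145 * 6/7 = 870/7
Final result = 870/7

870/7


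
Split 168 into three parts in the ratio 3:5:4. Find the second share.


Ratio = 3:5:4
Total parts = 3 + 5 + 4 = 12
Value per part = 168 / 12 = 14
First share = 3 * 14 = 42
Middle share = 5 * 14 = 70
Third share = 4 * 14 = 56

70


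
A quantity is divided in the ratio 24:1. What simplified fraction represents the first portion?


Total parts = 24 + 1 = 25
First part fraction = 24/25
Simplify: 24/25 = 24/25

24/25


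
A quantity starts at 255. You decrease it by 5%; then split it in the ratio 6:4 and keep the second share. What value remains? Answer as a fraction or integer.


Start with 255.
Step 1: Decrease by 5%: 255 * 95/100 = 969/4
Step 2: Split 6:4, second share = 969/4 * 4/10 = 969/10
Final result = 969/10

969/10


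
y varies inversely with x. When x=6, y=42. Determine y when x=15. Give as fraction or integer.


Inverse proportion: y = k/x
Find k: k = 6 * 42 = 252
Compute y at x=15: y = 252/15
y = 84/5

84/5


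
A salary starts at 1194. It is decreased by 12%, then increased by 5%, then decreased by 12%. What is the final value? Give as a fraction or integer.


Start: 1194
Step 1: decrease by 12% => multiply by 88/100
  1194 * 88/100 = 26268/25
Step 2: increase by 5% => multiply by 105/100
  26268/25 * 105/100 = 137907/125
Step 3: decrease by 12% => multiply by 88/100
  137907/125 * 88/100 = 3033954/3125
Final value = 3033954/3125

3033954/3125


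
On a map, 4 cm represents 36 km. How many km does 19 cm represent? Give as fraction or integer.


Map scale: 4 cm = 36 km
Measured distance on map = 19 cm
Set up proportion: 19 * 36 / 4
= 684 / 4
= 171 km

171


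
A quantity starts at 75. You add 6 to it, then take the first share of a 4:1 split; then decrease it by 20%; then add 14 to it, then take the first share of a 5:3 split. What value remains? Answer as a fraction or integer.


Start with 75.
Step 1: Add 6: 75+6=81; split 4:1 first = 81*4/5 = 324/5
Step 2: Decrease by 20%: 324/5 * 80/100 = 1296/25
Step 3: Add 14: 1296/25+14=1646/25; split 5:3 first = 1646/25*5/8 = 823/20
Final result = 823/20

823/20


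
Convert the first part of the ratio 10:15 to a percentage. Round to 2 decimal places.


Total parts = 10 + 15 = 25
First part fraction = 10/25
Percentage = (10/25) * 100
= 0.4 * 100
= 40.00%

40.00


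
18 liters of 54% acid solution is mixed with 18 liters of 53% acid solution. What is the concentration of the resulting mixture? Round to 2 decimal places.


Solute in mixture 1 = 54% of 18 L = 18*54/100 = 243/25 L
Solute in mixture 2 = 53% of 18 L = 18*53/100 = 477/50 L
Total solute = 243/25 + 477/50 = 963/50 L
Total volume = 18 + 18 = 36 L
Final concentration = 963/50/36 * 100 = 53.50%

53.50


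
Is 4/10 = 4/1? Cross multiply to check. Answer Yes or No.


Cross multiply to check 4/10 = 4/1
Left cross product: 4 * 1 = 4
Right cross product: 10 * 4 = 40
4 != 40
Not equal, so proportions differ => No

No


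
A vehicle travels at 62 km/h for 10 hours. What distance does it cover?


Using distance = speed * time
Speed = 62 km/h
Time = 10 hours
Distance = 62 * 10
= 620 km

620


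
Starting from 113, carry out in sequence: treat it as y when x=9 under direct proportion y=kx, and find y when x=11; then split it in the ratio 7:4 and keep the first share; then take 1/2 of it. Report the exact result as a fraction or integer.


Start with 113.
Step 1: Direct prop: k = (113)/9; new y = k*11 = 113*11/9 = 1243/9
Step 2: Split 7:4, first share = 1243/9 * 7/11 = 791/9
Step 3: Take 1/2: 791/9 * 1/2 = 791/18
Final result = 791/18

791/18


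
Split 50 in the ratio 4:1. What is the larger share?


Total parts = 4 + 1 = 5
Value per part = 50 / 5 = 10
First share = 4 * 10 = 40
Second share = 1 * 10 = 10
Larger share = 40

40


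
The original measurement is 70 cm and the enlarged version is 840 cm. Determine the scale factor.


Original length = 70 cm
Scaled length = 840 cm
Scale factor = 840 / 70
= 12

12


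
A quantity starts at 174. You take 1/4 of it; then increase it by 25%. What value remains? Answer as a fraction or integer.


Start with 174.
Step 1: Take 1/4: 174 * 1/4 = 87/2
Step 2: Increase by 25%: 87/2 * 125/100 = 435/8
Final result = 435/8

435/8


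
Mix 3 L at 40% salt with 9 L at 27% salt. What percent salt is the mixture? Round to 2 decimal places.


Solute in mixture 1 = 40% of 3 L = 3*40/100 = 6/5 L
Solute in mixture 2 = 27% of 9 L = 9*27/100 = 243/100 L
Total solute = 6/5 + 243/100 = 363/100 L
Total volume = 3 + 9 = 12 L
Final concentration = 363/100/12 * 100 = 30.25%

30.25


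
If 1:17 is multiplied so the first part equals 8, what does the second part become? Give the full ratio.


Original ratio: 1:17
First term target: 8
Scale factor = 8 / 1 = 8
Multiply second term: 17 * 8 = 136
Equivalent ratio = 8:136

8:136


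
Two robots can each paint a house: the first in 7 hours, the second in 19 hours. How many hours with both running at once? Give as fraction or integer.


Rate of A = 1/7 job per hour
Rate of B = 1/19 job per hour
Combined rate = 1/7 + 1/19
Find common denominator: (19 + 7)/(7*19) = 26/133
Combined rate = 26/133 job per hour
Time together = 1 / (26/133) = 133/26 hours

133/26


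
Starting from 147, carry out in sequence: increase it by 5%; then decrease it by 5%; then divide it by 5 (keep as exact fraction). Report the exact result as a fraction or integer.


Start with 147.
Step 1: Increase by 5%: 147 * 105/100 = 3087/20
Step 2: Decrease by 5%: 3087/20 * 95/100 = 58653/400
Step 3: Divide by 5: 58653/400 / 5 = 58653/2000
Final result = 58653/2000

58653/2000


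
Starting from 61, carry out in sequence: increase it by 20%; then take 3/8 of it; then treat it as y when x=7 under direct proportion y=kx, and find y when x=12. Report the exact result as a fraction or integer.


Start with 61.
Step 1: Increase by 20%: 61 * 120/100 = 366/5
Step 2: Take 3/8: 366/5 * 3/8 = 549/20
Step 3: Direct prop: k = (549/20)/7; new y = k*12 = 549/20*12/7 = 1647/35
Final result = 1647/35

1647/35


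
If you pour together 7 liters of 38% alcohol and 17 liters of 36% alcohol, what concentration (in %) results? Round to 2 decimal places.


Solute in mixture 1 = 38% of 7 L = 7*38/100 = 133/50 L
Solute in mixture 2 = 36% of 17 L = 17*36/100 = 153/25 L
Total solute = 133/50 + 153/25 = 439/50 L
Total volume = 7 + 17 = 24 L
Final concentration = 439/50/24 * 100 = 36.58%

36.58


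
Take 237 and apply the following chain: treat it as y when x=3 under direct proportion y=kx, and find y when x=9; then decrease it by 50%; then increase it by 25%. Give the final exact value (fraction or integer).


Start with 237.
Step 1: Direct prop: k = (237)/3; new y = k*9 = 237*9/3 = 711
Step 2: Decrease by 50%: 711 * 50/100 = 711/2
Step 3: Increase by 25%: 711/2 * 125/100 = 3555/8
Final result = 3555/8

3555/8


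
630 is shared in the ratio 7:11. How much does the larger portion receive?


Total parts = 7 + 11 = 18
Value per part = 630 / 18 = 35
First share = 7 * 35 = 245
Second share = 11 * 35 = 385
Larger share = 385

385


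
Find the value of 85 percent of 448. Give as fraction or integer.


Compute 85% of 448
Convert percentage: 85% = 85/100
Multiply: 448 * 85/100
= 38080/100
= 1904/5

1904/5


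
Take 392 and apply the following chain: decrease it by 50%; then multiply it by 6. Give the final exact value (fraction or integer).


Start with 392.
Step 1: Decrease by 50%: 392 * 50/100 = 196
Step 2: Multiply by 6: 196 * 6 = 1176
Final result = 1176

1176


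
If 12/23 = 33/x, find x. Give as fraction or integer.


Setting up: 12/23 = 33/x
Cross multiply: 12 * x = 23 * 33
12x = 759
x = 759/12
x = 253/4

253/4


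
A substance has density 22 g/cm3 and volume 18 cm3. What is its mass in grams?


Using mass = density * volume
Density = 22 g/cm3
Volume = 18 cm3
Mass = 22 * 18
= 396 g

396


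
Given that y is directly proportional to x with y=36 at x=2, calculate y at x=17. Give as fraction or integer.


Direct proportion: y = kx
Find k: k = 36/2 = 18
Compute y at x=17: y = 18 * 17
y = 306

306


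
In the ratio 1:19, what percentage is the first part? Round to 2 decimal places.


Total parts = 1 + 19 = 20
First part fraction = 1/20
Percentage = (1/20) * 100
= 0.05 * 100
= 5.00%

5.00


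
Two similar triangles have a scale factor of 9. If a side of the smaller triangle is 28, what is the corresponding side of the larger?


Similar triangles have proportional sides
Scale factor = 9
Smaller side = 28
Corresponding larger side = 28 * 9
= 252

252


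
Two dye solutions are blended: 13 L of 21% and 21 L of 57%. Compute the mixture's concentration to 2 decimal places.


Solute in mixture 1 = 21% of 13 L = 13*21/100 = 273/100 L
Solute in mixture 2 = 57% of 21 L = 21*57/100 = 1197/100 L
Total solute = 273/100 + 1197/100 = 147/10 L
Total volume = 13 + 21 = 34 L
Final concentration = 147/10/34 * 100 = 43.24%

43.24


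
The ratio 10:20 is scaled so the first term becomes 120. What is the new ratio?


Original ratio: 10:20
First term target: 120
Scale factor = 120 / 10 = 12
Multiply second term: 20 * 12 = 240
Equivalent ratio = 120:240

120:240


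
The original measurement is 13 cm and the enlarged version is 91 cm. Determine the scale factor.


Original length = 13 cm
Scaled length = 91 cm
Scale factor = 91 / 13
= 7

7


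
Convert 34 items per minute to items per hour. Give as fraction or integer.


Converting from per minute to per hour
Rate = 34 items per minute
Multiply by 60: 34 * 60
= 2040 items per hour

2040


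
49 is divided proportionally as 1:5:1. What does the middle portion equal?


Ratio = 1:5:1
Total parts = 1 + 5 + 1 = 7
Value per part = 49 / 7 = 7
First share = 1 * 7 = 7
Middle share = 5 * 7 = 35
Third share = 1 * 7 = 7

35


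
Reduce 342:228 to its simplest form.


Find GCD(342, 228)
GCD = 114
Divide both by 114: 342/114 = 3, 228/114 = 2
Simplified ratio = 3:2

3:2


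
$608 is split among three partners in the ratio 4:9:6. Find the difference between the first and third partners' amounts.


Total parts = 4 + 9 + 6 = 19
Value per part = 608 / 19 = 32
Shares: 4*32=128, 9*32=288, 6*32=192
First share = 128, third share = 192
Difference = |128 - 192| = 64

64


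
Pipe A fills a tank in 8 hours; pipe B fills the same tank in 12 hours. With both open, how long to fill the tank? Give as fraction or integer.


Rate of A = 1/8 job per hour
Rate of B = 1/12 job per hour
Combined rate = 1/8 + 1/12
Find common denominator: (12 + 8)/(8*12) = 20/96
Combined rate = 5/24 job per hour
Time together = 1 / (5/24) = 24/5 hours

24/5


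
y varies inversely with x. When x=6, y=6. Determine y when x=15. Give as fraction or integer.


Inverse proportion: y = k/x
Find k: k = 6 * 6 = 36
Compute y at x=15: y = 36/15
y = 12/5

12/5


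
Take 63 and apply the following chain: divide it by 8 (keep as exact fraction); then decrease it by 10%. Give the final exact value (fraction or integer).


Start with 63.
Step 1: Divide by 8: 63 / 8 = 63/8
Step 2: Decrease by 10%: 63/8 * 90/100 = 567/80
Final result = 567/80

567/80


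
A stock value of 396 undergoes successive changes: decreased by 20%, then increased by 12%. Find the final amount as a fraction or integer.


Start: 396
Step 1: decrease by 20% => multiply by 80/100
  396 * 80/100 = 1584/5
Step 2: increase by 12% => multiply by 112/100
  1584/5 * 112/100 = 44352/125
Final value = 44352/125

44352/125


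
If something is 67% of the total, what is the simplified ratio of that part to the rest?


Part = 67%, Remainder = 33%
Ratio = 67:33
GCD(67, 33) = 1
Simplify: 67:33 = 67:33

67:33


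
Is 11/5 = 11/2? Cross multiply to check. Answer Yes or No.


Cross multiply to check 11/5 = 11/2
Left cross product: 11 * 2 = 22
Right cross product: 5 * 11 = 55
22 != 55
Not equal, so proportions differ => No

No


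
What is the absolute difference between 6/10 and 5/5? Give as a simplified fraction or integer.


Simplify: 6/10 = 3/5 and 5/5 = 1
Find common denominator: LCD = 5
Convert: 3/5 and 5/5
Difference = |3 - 5|/5 = 2/5
Simplified = 2/5

2/5


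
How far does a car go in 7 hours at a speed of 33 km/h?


Using distance = speed * time
Speed = 33 km/h
Time = 7 hours
Distance = 33 * 7
= 231 km

231


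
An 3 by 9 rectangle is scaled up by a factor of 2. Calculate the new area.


Original dimensions: 3 x 9
Enlargement factor = 2
New width = 3 * 2 = 6
New height = 9 * 2 = 18
New area = 6 * 18 = 108

108


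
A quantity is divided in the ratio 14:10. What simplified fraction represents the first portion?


Total parts = 14 + 10 = 24
First part fraction = 14/24
Simplify: 14/24 = 7/12

7/12


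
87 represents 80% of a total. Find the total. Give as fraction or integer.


Given: 87 is 80% of the whole
Set up: 87 = 80/100 * whole
whole = 87 * 100 / 80
whole = 8700 / 80
whole = 435/4

435/4


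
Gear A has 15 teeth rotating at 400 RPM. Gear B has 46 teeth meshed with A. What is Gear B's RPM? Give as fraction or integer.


Gear ratio: teeth_A * RPM_A = teeth_B * RPM_B
15 * 400 = 46 * RPM_B
6000 = 46 * RPM_B
RPM_B = 6000 / 46
RPM_B = 3000/23

3000/23


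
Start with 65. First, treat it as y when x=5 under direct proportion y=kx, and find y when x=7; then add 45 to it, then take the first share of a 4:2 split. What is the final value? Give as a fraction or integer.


Start with 65.
Step 1: Direct prop: k = (65)/5; new y = k*7 = 65*7/5 = 91
Step 2: Add 45: 91+45=136; split 4:2 first = 136*4/6 = 272/3
Final result = 272/3

272/3


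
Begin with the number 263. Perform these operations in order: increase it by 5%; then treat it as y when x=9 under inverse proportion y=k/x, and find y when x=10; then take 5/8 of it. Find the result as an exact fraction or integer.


Start with 263.
Step 1: Increase by 5%: 263 * 105/100 = 5523/20
Step 2: Inverse prop: k = (5523/20)*9; new y = k/10 = 5523/20*9/10 = 49707/200
Step 3: Take 5/8: 49707/200 * 5/8 = 49707/320
Final result = 49707/320

49707/320


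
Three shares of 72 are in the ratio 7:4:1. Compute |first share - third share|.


Total parts = 7 + 4 + 1 = 12
Value per part = 72 / 12 = 6
Shares: 7*6=42, 4*6=24, 1*6=6
First share = 42, third share = 6
Difference = |42 - 6| = 36

36


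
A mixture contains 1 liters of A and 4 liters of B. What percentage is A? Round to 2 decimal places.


Volume of A = 1 L
Volume of B = 4 L
Total volume = 1 + 4 = 5 L
Percentage of A = (1/5) * 100
= 20.00%

20.00


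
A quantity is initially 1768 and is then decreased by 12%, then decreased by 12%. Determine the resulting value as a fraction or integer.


Start: 1768
Step 1: decrease by 12% => multiply by 88/100
  1768 * 88/100 = 38896/25
Step 2: decrease by 12% => multiply by 88/100
  38896/25 * 88/100 = 855712/625
Final value = 855712/625

855712/625


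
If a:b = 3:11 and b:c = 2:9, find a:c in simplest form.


Given a:b = 3:11 and b:c = 2:9
Make b consistent. Multiply first ratio by 2: a:b = 6:22
Multiply second ratio by 11: b:c = 22:99
Now b = 22 in both, so a:b:c = 6:22:99
Therefore a:c = 6:99
Simplify by GCD: a:c = 2:33

2:33


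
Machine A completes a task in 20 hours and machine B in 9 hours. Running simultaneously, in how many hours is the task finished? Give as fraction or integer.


Rate of A = 1/20 job per hour
Rate of B = 1/9 job per hour
Combined rate = 1/20 + 1/9
Find common denominator: (9 + 20)/(20*9) = 29/180
Combined rate = 29/180 job per hour
Time together = 1 / (29/180) = 180/29 hours

180/29


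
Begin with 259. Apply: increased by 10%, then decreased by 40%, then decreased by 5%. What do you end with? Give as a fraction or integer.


Start: 259
Step 1: increase by 10% => multiply by 110/100
  259 * 110/100 = 2849/10
Step 2: decrease by 40% => multiply by 60/100
  2849/10 * 60/100 = 8547/50
Step 3: decrease by 5% => multiply by 95/100
  8547/50 * 95/100 = 162393/1000
Final value = 162393/1000

162393/1000


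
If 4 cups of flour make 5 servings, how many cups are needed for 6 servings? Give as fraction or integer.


Original: 4 cups for 5 servings
Target servings = 6
Scaling factor = 6/5
New amount = 4 * 6/5
= 24/5
= 24/5 cups

24/5


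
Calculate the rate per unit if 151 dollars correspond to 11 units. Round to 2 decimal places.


Total dollars = 151
Number of units = 11
Unit rate = 151 / 11
= 13.73 dollars per unit

13.73


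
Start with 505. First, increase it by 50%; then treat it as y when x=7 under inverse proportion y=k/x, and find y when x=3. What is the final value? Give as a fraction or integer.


Start with 505.
Step 1: Increase by 50%: 505 * 150/100 = 1515/2
Step 2: Inverse prop: k = (1515/2)*7; new y = k/3 = 1515/2*7/3 = 3535/2
Final result = 3535/2

3535/2
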